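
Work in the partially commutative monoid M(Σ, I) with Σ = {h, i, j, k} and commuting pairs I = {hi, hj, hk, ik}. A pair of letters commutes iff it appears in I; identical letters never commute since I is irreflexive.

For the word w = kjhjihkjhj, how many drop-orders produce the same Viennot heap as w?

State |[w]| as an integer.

240

0(k) covers ∅
1(j) covers 0:k
2(h) covers ∅
3(j) covers 1:j
4(i) covers 3:j
5(h) covers 2:h
6(k) covers 3:j
7(j) covers 4:i, 6:k
8(h) covers 5:h
9(j) covers 7:j
floor of heap: 0:k, 2:h
completions by unplaced set U, small U first (add the entries for U minus each lowest piece of U):
  |U|=1: {8}:1  {9}:1
  |U|=2: {5,8}:1  {7,9}:1  {8,9}:2
  |U|=3: {2,5,8}:1  {4,7,9}:1  {5,8,9}:3  {6,7,9}:1  {7,8,9}:3
  |U|=4: {2,5,8,9}:4  {4,6,7,9}:2  {4,7,8,9}:4  {5,7,8,9}:6  {6,7,8,9}:4
  |U|=5: {2,5,7,8,9}:10  {3,4,6,7,9}:2  {4,5,7,8,9}:10  {4,6,7,8,9}:10  {5,6,7,8,9}:10
  |U|=6: {1,3,4,6,7,9}:2  {2,4,5,7,8,9}:20  {2,5,6,7,8,9}:20  {3,4,6,7,8,9}:12  {4,5,6,7,8,9}:30
  |U|=7: {0,1,3,4,6,7,9}:2  {1,3,4,6,7,8,9}:14  {2,4,5,6,7,8,9}:70  {3,4,5,6,7,8,9}:42
  |U|=8: {0,1,3,4,6,7,8,9}:16  {1,3,4,5,6,7,8,9}:56  {2,3,4,5,6,7,8,9}:112
  start at 0(k): 168
  start at 2(h): 72
sum over floor = 240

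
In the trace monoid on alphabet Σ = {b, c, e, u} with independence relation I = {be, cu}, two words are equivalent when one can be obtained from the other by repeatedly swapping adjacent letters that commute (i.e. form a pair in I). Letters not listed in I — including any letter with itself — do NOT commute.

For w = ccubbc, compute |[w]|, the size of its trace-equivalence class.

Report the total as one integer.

3

piece 0:c — minimal
piece 1:c rests on {0:c}
piece 2:u — minimal
piece 3:b rests on {1:c, 2:u}
piece 4:b rests on {3:b}
piece 5:c rests on {4:b}
minimal pieces: {0:c, 2:u}
ways to finish when only these pieces remain (= sum over removing one remaining piece with nothing left below it):
  1 left: {5}→1
  2 left: {4,5}→1
  3 left: {3,4,5}→1
  4 left: {1,3,4,5}→1  {2,3,4,5}→1
  placing 0:c first → 2 extensions
  placing 2:u first → 1 extensions
total linear extensions = 3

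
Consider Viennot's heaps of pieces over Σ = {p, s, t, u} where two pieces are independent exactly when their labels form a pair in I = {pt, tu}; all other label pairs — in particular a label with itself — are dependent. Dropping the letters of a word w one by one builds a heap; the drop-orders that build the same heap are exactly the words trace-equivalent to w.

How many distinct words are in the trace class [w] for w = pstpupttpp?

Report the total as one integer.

56

0(p) covers ∅
1(s) covers 0:p
2(t) covers 1:s
3(p) covers 1:s
4(u) covers 3:p
5(p) covers 4:u
6(t) covers 2:t
7(t) covers 6:t
8(p) covers 5:p
9(p) covers 8:p
floor of heap: 0:p
completions by unplaced set U, small U first (add the entries for U minus each lowest piece of U):
  |U|=1: {7}:1  {9}:1
  |U|=2: {6,7}:1  {7,9}:2  {8,9}:1
  |U|=3: {2,6,7}:1  {5,8,9}:1  {6,7,9}:3  {7,8,9}:3
  |U|=4: {2,6,7,9}:4  {4,5,8,9}:1  {5,7,8,9}:4  {6,7,8,9}:6
  |U|=5: {2,6,7,8,9}:10  {3,4,5,8,9}:1  {4,5,7,8,9}:5  {5,6,7,8,9}:10
  |U|=6: {2,5,6,7,8,9}:20  {3,4,5,7,8,9}:6  {4,5,6,7,8,9}:15
  |U|=7: {2,4,5,6,7,8,9}:35  {3,4,5,6,7,8,9}:21
  |U|=8: {2,3,4,5,6,7,8,9}:56
  start at 0(p): 56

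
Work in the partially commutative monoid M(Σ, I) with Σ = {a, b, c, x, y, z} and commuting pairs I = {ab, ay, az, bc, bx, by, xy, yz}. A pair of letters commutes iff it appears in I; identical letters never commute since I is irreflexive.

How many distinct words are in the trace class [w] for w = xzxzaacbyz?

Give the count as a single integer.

drop 0:x onto floor
drop 1:z onto {0:x}
drop 2:x onto {1:z}
drop 3:z onto {2:x}
drop 4:a onto {2:x}
drop 5:a onto {4:a}
drop 6:c onto {3:z, 5:a}
drop 7:b onto {3:z}
drop 8:y onto {6:c}
drop 9:z onto {6:c, 7:b}
ground layer = {0:x}
drop-orders for the pieces not yet dropped (sum over which currently-grounded one goes next):
  1 to go: {8} 1  {9} 1
  2 to go: {7,9} 1  {8,9} 2
  3 to go: {6,8,9} 2  {7,8,9} 3
  4 to go: {5,6,8,9} 2  {6,7,8,9} 5
  5 to go: {3,6,7,8,9} 5  {4,5,6,8,9} 2  {5,6,7,8,9} 7
  6 to go: {3,5,6,7,8,9} 12  {4,5,6,7,8,9} 9
  7 to go: {3,4,5,6,7,8,9} 21
  8 to go: {2,3,4,5,6,7,8,9} 21
  if 0:x drops first: 21 orders

21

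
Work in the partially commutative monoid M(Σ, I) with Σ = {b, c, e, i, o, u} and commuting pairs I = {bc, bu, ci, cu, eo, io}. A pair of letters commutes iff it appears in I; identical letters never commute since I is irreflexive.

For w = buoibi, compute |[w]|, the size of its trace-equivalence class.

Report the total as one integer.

piece 0:b — minimal
piece 1:u — minimal
piece 2:o rests on {0:b, 1:u}
piece 3:i rests on {0:b, 1:u}
piece 4:b rests on {2:o, 3:i}
piece 5:i rests on {4:b}
minimal pieces: {0:b, 1:u}
ways to finish when only these pieces remain (= sum over removing one remaining piece with nothing left below it):
  1 left: {5}→1
  2 left: {4,5}→1
  3 left: {2,4,5}→1  {3,4,5}→1
  4 left: {2,3,4,5}→2
  placing 0:b first → 2 extensions
  placing 1:u first → 2 extensions
total linear extensions = 4

4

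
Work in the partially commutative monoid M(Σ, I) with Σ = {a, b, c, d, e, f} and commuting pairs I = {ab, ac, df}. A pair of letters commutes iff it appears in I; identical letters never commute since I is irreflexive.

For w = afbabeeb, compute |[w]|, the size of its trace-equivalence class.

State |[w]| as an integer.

piece 0:a — minimal
piece 1:f rests on {0:a}
piece 2:b rests on {1:f}
piece 3:a rests on {1:f}
piece 4:b rests on {2:b}
piece 5:e rests on {3:a, 4:b}
piece 6:e rests on {5:e}
piece 7:b rests on {6:e}
minimal pieces: {0:a}
ways to finish when only these pieces remain (= sum over removing one remaining piece with nothing left below it):
  1 left: {7}→1
  2 left: {6,7}→1
  3 left: {5,6,7}→1
  4 left: {3,5,6,7}→1  {4,5,6,7}→1
  5 left: {2,4,5,6,7}→1  {3,4,5,6,7}→2
  6 left: {2,3,4,5,6,7}→3
  placing 0:a first → 3 extensions

3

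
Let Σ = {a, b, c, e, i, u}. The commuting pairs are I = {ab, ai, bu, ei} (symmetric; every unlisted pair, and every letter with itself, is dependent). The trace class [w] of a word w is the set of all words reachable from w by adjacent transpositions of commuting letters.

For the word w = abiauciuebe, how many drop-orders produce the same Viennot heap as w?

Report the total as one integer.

6

0(a) covers ∅
1(b) covers ∅
2(i) covers 1:b
3(a) covers 0:a
4(u) covers 2:i, 3:a
5(c) covers 4:u
6(i) covers 5:c
7(u) covers 6:i
8(e) covers 7:u
9(b) covers 8:e
10(e) covers 9:b
floor of heap: 0:a, 1:b
completions by unplaced set U, small U first (add the entries for U minus each lowest piece of U):
  |U|=1: {10}:1
  |U|=2: {9,10}:1
  |U|=3: {8,9,10}:1
  |U|=4: {7,8,9,10}:1
  |U|=5: {6,7,8,9,10}:1
  |U|=6: {5,6,7,8,9,10}:1
  |U|=7: {4,5,6,7,8,9,10}:1
  |U|=8: {2,4,5,6,7,8,9,10}:1  {3,4,5,6,7,8,9,10}:1
  |U|=9: {0,3,4,5,6,7,8,9,10}:1  {1,2,4,5,6,7,8,9,10}:1  {2,3,4,5,6,7,8,9,10}:2
  start at 0(a): 3
  start at 1(b): 3
sum over floor = 6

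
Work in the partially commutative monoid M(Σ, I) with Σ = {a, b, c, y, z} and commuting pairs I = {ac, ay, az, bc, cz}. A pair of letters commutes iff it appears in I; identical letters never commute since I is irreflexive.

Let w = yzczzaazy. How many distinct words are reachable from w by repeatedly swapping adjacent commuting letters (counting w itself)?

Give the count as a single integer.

180

piece 0:y — minimal
piece 1:z rests on {0:y}
piece 2:c rests on {0:y}
piece 3:z rests on {1:z}
piece 4:z rests on {3:z}
piece 5:a — minimal
piece 6:a rests on {5:a}
piece 7:z rests on {4:z}
piece 8:y rests on {2:c, 7:z}
minimal pieces: {0:y, 5:a}
ways to finish when only these pieces remain (= sum over removing one remaining piece with nothing left below it):
  1 left: {6}→1  {8}→1
  2 left: {2,8}→1  {5,6}→1  {6,8}→2  {7,8}→1
  3 left: {2,6,8}→3  {2,7,8}→2  {4,7,8}→1  {5,6,8}→3  {6,7,8}→3
  4 left: {2,4,7,8}→3  {2,5,6,8}→6  {2,6,7,8}→8  {3,4,7,8}→1  {4,6,7,8}→4  {5,6,7,8}→6
  5 left: {1,3,4,7,8}→1  {2,3,4,7,8}→4  {2,4,6,7,8}→15  {2,5,6,7,8}→20  {3,4,6,7,8}→5  {4,5,6,7,8}→10
  6 left: {1,2,3,4,7,8}→5  {1,3,4,6,7,8}→6  {2,3,4,6,7,8}→24  {2,4,5,6,7,8}→45  {3,4,5,6,7,8}→15
  7 left: {0,1,2,3,4,7,8}→5  {1,2,3,4,6,7,8}→35  {1,3,4,5,6,7,8}→21  {2,3,4,5,6,7,8}→84
  placing 0:y first → 140 extensions
  placing 5:a first → 40 extensions
total linear extensions = 180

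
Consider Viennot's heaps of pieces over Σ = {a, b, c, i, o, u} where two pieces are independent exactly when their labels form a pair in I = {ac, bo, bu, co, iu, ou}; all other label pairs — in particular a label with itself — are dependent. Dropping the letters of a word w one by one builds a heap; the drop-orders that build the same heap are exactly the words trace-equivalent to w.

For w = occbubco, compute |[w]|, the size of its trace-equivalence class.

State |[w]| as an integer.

0(o) covers ∅
1(c) covers ∅
2(c) covers 1:c
3(b) covers 2:c
4(u) covers 2:c
5(b) covers 3:b
6(c) covers 4:u, 5:b
7(o) covers 0:o
floor of heap: 0:o, 1:c
completions by unplaced set U, small U first (add the entries for U minus each lowest piece of U):
  |U|=1: {6}:1  {7}:1
  |U|=2: {0,7}:1  {4,6}:1  {5,6}:1  {6,7}:2
  |U|=3: {0,6,7}:3  {3,5,6}:1  {4,5,6}:2  {4,6,7}:3  {5,6,7}:3
  |U|=4: {0,4,6,7}:6  {0,5,6,7}:6  {3,4,5,6}:3  {3,5,6,7}:4  {4,5,6,7}:8
  |U|=5: {0,3,5,6,7}:10  {0,4,5,6,7}:20  {2,3,4,5,6}:3  {3,4,5,6,7}:15
  |U|=6: {0,3,4,5,6,7}:45  {1,2,3,4,5,6}:3  {2,3,4,5,6,7}:18
  start at 0(o): 21
  start at 1(c): 63
sum over floor = 84

84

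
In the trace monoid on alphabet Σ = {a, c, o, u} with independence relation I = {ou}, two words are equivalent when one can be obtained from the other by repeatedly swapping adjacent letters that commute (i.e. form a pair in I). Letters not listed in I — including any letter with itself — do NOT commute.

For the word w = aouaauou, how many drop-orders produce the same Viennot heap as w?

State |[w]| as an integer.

6

piece 0:a — minimal
piece 1:o rests on {0:a}
piece 2:u rests on {0:a}
piece 3:a rests on {1:o, 2:u}
piece 4:a rests on {3:a}
piece 5:u rests on {4:a}
piece 6:o rests on {4:a}
piece 7:u rests on {5:u}
minimal pieces: {0:a}
ways to finish when only these pieces remain (= sum over removing one remaining piece with nothing left below it):
  1 left: {6}→1  {7}→1
  2 left: {5,7}→1  {6,7}→2
  3 left: {5,6,7}→3
  4 left: {4,5,6,7}→3
  5 left: {3,4,5,6,7}→3
  6 left: {1,3,4,5,6,7}→3  {2,3,4,5,6,7}→3
  placing 0:a first → 6 extensions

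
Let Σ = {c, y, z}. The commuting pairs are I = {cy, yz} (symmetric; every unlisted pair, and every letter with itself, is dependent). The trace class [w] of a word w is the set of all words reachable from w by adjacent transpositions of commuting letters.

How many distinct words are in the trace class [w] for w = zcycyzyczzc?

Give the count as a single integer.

165

drop 0:z onto floor
drop 1:c onto {0:z}
drop 2:y onto floor
drop 3:c onto {1:c}
drop 4:y onto {2:y}
drop 5:z onto {3:c}
drop 6:y onto {4:y}
drop 7:c onto {5:z}
drop 8:z onto {7:c}
drop 9:z onto {8:z}
drop 10:c onto {9:z}
ground layer = {0:z, 2:y}
drop-orders for the pieces not yet dropped (sum over which currently-grounded one goes next):
  1 to go: {6} 1  {10} 1
  2 to go: {4,6} 1  {6,10} 2  {9,10} 1
  3 to go: {2,4,6} 1  {4,6,10} 3  {6,9,10} 3  {8,9,10} 1
  4 to go: {2,4,6,10} 4  {4,6,9,10} 6  {6,8,9,10} 4  {7,8,9,10} 1
  5 to go: {2,4,6,9,10} 10  {4,6,8,9,10} 10  {5,7,8,9,10} 1  {6,7,8,9,10} 5
  6 to go: {2,4,6,8,9,10} 20  {3,5,7,8,9,10} 1  {4,6,7,8,9,10} 15  {5,6,7,8,9,10} 6
  7 to go: {1,3,5,7,8,9,10} 1  {2,4,6,7,8,9,10} 35  {3,5,6,7,8,9,10} 7  {4,5,6,7,8,9,10} 21
  8 to go: {0,1,3,5,7,8,9,10} 1  {1,3,5,6,7,8,9,10} 8  {2,4,5,6,7,8,9,10} 56  {3,4,5,6,7,8,9,10} 28
  9 to go: {0,1,3,5,6,7,8,9,10} 9  {1,3,4,5,6,7,8,9,10} 36  {2,3,4,5,6,7,8,9,10} 84
  if 0:z drops first: 120 orders
  if 2:y drops first: 45 orders
heap linearizations: 165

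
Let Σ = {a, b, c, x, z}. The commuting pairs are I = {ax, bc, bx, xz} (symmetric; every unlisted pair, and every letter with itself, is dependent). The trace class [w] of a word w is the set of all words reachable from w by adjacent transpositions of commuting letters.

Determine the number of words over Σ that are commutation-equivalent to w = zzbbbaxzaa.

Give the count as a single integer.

10

piece 0:z — minimal
piece 1:z rests on {0:z}
piece 2:b rests on {1:z}
piece 3:b rests on {2:b}
piece 4:b rests on {3:b}
piece 5:a rests on {4:b}
piece 6:x — minimal
piece 7:z rests on {5:a}
piece 8:a rests on {7:z}
piece 9:a rests on {8:a}
minimal pieces: {0:z, 6:x}
ways to finish when only these pieces remain (= sum over removing one remaining piece with nothing left below it):
  1 left: {6}→1  {9}→1
  2 left: {6,9}→2  {8,9}→1
  3 left: {6,8,9}→3  {7,8,9}→1
  4 left: {5,7,8,9}→1  {6,7,8,9}→4
  5 left: {4,5,7,8,9}→1  {5,6,7,8,9}→5
  6 left: {3,4,5,7,8,9}→1  {4,5,6,7,8,9}→6
  7 left: {2,3,4,5,7,8,9}→1  {3,4,5,6,7,8,9}→7
  8 left: {1,2,3,4,5,7,8,9}→1  {2,3,4,5,6,7,8,9}→8
  placing 0:z first → 9 extensions
  placing 6:x first → 1 extensions
total linear extensions = 10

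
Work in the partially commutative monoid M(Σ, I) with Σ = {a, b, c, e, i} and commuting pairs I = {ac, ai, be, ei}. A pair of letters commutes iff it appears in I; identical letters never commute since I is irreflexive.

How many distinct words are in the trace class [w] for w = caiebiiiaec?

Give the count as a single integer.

110

0(c) covers ∅
1(a) covers ∅
2(i) covers 0:c
3(e) covers 0:c, 1:a
4(b) covers 1:a, 2:i
5(i) covers 4:b
6(i) covers 5:i
7(i) covers 6:i
8(a) covers 3:e, 4:b
9(e) covers 8:a
10(c) covers 7:i, 9:e
floor of heap: 0:c, 1:a
completions by unplaced set U, small U first (add the entries for U minus each lowest piece of U):
  |U|=1: {10}:1
  |U|=2: {7,10}:1  {9,10}:1
  |U|=3: {6,7,10}:1  {7,9,10}:2  {8,9,10}:1
  |U|=4: {3,8,9,10}:1  {5,6,7,10}:1  {6,7,9,10}:3  {7,8,9,10}:3
  |U|=5: {3,7,8,9,10}:4  {5,6,7,9,10}:4  {6,7,8,9,10}:6
  |U|=6: {3,6,7,8,9,10}:10  {5,6,7,8,9,10}:10
  |U|=7: {3,5,6,7,8,9,10}:20  {4,5,6,7,8,9,10}:10
  |U|=8: {2,4,5,6,7,8,9,10}:10  {3,4,5,6,7,8,9,10}:30
  |U|=9: {1,3,4,5,6,7,8,9,10}:30  {2,3,4,5,6,7,8,9,10}:40
  start at 0(c): 70
  start at 1(a): 40
sum over floor = 110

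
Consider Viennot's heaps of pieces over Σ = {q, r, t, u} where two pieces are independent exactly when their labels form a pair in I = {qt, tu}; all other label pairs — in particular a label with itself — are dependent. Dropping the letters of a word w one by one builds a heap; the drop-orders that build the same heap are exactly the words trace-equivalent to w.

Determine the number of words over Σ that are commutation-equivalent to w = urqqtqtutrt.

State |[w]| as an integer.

0(u) covers ∅
1(r) covers 0:u
2(q) covers 1:r
3(q) covers 2:q
4(t) covers 1:r
5(q) covers 3:q
6(t) covers 4:t
7(u) covers 5:q
8(t) covers 6:t
9(r) covers 7:u, 8:t
10(t) covers 9:r
floor of heap: 0:u
completions by unplaced set U, small U first (add the entries for U minus each lowest piece of U):
  |U|=1: {10}:1
  |U|=2: {9,10}:1
  |U|=3: {7,9,10}:1  {8,9,10}:1
  |U|=4: {5,7,9,10}:1  {6,8,9,10}:1  {7,8,9,10}:2
  |U|=5: {3,5,7,9,10}:1  {4,6,8,9,10}:1  {5,7,8,9,10}:3  {6,7,8,9,10}:3
  |U|=6: {2,3,5,7,9,10}:1  {3,5,7,8,9,10}:4  {4,6,7,8,9,10}:4  {5,6,7,8,9,10}:6
  |U|=7: {2,3,5,7,8,9,10}:5  {3,5,6,7,8,9,10}:10  {4,5,6,7,8,9,10}:10
  |U|=8: {2,3,5,6,7,8,9,10}:15  {3,4,5,6,7,8,9,10}:20
  |U|=9: {2,3,4,5,6,7,8,9,10}:35
  start at 0(u): 35

35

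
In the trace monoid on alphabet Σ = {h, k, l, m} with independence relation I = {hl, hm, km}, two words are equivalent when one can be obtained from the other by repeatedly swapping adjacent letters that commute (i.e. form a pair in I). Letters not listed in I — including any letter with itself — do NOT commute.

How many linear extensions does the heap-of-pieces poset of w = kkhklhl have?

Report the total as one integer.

3

0(k) covers ∅
1(k) covers 0:k
2(h) covers 1:k
3(k) covers 2:h
4(l) covers 3:k
5(h) covers 3:k
6(l) covers 4:l
floor of heap: 0:k
completions by unplaced set U, small U first (add the entries for U minus each lowest piece of U):
  |U|=1: {5}:1  {6}:1
  |U|=2: {4,6}:1  {5,6}:2
  |U|=3: {4,5,6}:3
  |U|=4: {3,4,5,6}:3
  |U|=5: {2,3,4,5,6}:3
  start at 0(k): 3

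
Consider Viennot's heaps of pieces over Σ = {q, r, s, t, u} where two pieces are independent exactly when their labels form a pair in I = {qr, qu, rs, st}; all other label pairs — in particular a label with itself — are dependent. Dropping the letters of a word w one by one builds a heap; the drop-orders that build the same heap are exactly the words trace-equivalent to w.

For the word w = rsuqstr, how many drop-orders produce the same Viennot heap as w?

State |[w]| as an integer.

piece 0:r — minimal
piece 1:s — minimal
piece 2:u rests on {0:r, 1:s}
piece 3:q rests on {1:s}
piece 4:s rests on {2:u, 3:q}
piece 5:t rests on {2:u, 3:q}
piece 6:r rests on {5:t}
minimal pieces: {0:r, 1:s}
ways to finish when only these pieces remain (= sum over removing one remaining piece with nothing left below it):
  1 left: {4}→1  {6}→1
  2 left: {4,6}→2  {5,6}→1
  3 left: {4,5,6}→3
  4 left: {2,4,5,6}→3  {3,4,5,6}→3
  5 left: {0,2,4,5,6}→3  {2,3,4,5,6}→6
  placing 0:r first → 6 extensions
  placing 1:s first → 9 extensions
total linear extensions = 15

15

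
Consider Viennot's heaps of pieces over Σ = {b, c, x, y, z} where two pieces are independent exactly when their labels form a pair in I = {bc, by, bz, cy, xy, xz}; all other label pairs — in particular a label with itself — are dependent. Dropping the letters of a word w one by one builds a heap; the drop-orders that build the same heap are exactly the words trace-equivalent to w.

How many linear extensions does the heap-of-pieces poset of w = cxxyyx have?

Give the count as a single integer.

#0=c has no predecessor
#1=x depends on [0:c]
#2=x depends on [1:x]
#3=y has no predecessor
#4=y depends on [3:y]
#5=x depends on [2:x]
sources: [0:c, 3:y]
N(rest) = Σ N(rest − s) over sources s of rest; N(one piece) = 1:
  size 1 → [4]=1  [5]=1
  size 2 → [2,5]=1  [3,4]=1  [4,5]=2
  size 3 → [1,2,5]=1  [2,4,5]=3  [3,4,5]=3
  size 4 → [0,1,2,5]=1  [1,2,4,5]=4  [2,3,4,5]=6
  first=0(c) contributes 10
  first=3(y) contributes 5
|[w]| = 15

15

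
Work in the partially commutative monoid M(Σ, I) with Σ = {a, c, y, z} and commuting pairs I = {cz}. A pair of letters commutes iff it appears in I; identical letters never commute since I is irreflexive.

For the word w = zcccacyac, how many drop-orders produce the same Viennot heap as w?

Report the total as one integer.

piece 0:z — minimal
piece 1:c — minimal
piece 2:c rests on {1:c}
piece 3:c rests on {2:c}
piece 4:a rests on {0:z, 3:c}
piece 5:c rests on {4:a}
piece 6:y rests on {5:c}
piece 7:a rests on {6:y}
piece 8:c rests on {7:a}
minimal pieces: {0:z, 1:c}
ways to finish when only these pieces remain (= sum over removing one remaining piece with nothing left below it):
  1 left: {8}→1
  2 left: {7,8}→1
  3 left: {6,7,8}→1
  4 left: {5,6,7,8}→1
  5 left: {4,5,6,7,8}→1
  6 left: {0,4,5,6,7,8}→1  {3,4,5,6,7,8}→1
  7 left: {0,3,4,5,6,7,8}→2  {2,3,4,5,6,7,8}→1
  placing 0:z first → 1 extensions
  placing 1:c first → 3 extensions
total linear extensions = 4

4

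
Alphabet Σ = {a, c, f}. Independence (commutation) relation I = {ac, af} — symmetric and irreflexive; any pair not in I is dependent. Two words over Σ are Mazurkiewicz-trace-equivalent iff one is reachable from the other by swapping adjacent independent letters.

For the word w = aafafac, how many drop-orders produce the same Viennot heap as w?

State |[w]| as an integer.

35

0(a) covers ∅
1(a) covers 0:a
2(f) covers ∅
3(a) covers 1:a
4(f) covers 2:f
5(a) covers 3:a
6(c) covers 4:f
floor of heap: 0:a, 2:f
completions by unplaced set U, small U first (add the entries for U minus each lowest piece of U):
  |U|=1: {5}:1  {6}:1
  |U|=2: {3,5}:1  {4,6}:1  {5,6}:2
  |U|=3: {1,3,5}:1  {2,4,6}:1  {3,5,6}:3  {4,5,6}:3
  |U|=4: {0,1,3,5}:1  {1,3,5,6}:4  {2,4,5,6}:4  {3,4,5,6}:6
  |U|=5: {0,1,3,5,6}:5  {1,3,4,5,6}:10  {2,3,4,5,6}:10
  start at 0(a): 20
  start at 2(f): 15
sum over floor = 35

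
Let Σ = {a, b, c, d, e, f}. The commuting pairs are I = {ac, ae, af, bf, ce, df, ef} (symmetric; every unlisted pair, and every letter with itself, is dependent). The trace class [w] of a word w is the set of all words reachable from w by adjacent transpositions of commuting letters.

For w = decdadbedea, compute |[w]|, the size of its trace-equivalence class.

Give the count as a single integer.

4

0(d) covers ∅
1(e) covers 0:d
2(c) covers 0:d
3(d) covers 1:e, 2:c
4(a) covers 3:d
5(d) covers 4:a
6(b) covers 5:d
7(e) covers 6:b
8(d) covers 7:e
9(e) covers 8:d
10(a) covers 8:d
floor of heap: 0:d
completions by unplaced set U, small U first (add the entries for U minus each lowest piece of U):
  |U|=1: {9}:1  {10}:1
  |U|=2: {9,10}:2
  |U|=3: {8,9,10}:2
  |U|=4: {7,8,9,10}:2
  |U|=5: {6,7,8,9,10}:2
  |U|=6: {5,6,7,8,9,10}:2
  |U|=7: {4,5,6,7,8,9,10}:2
  |U|=8: {3,4,5,6,7,8,9,10}:2
  |U|=9: {1,3,4,5,6,7,8,9,10}:2  {2,3,4,5,6,7,8,9,10}:2
  start at 0(d): 4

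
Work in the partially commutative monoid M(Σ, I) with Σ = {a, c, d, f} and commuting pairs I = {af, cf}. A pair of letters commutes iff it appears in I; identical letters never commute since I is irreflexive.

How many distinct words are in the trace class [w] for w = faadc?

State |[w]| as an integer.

3

0(f) covers ∅
1(a) covers ∅
2(a) covers 1:a
3(d) covers 0:f, 2:a
4(c) covers 3:d
floor of heap: 0:f, 1:a
completions by unplaced set U, small U first (add the entries for U minus each lowest piece of U):
  |U|=1: {4}:1
  |U|=2: {3,4}:1
  |U|=3: {0,3,4}:1  {2,3,4}:1
  start at 0(f): 1
  start at 1(a): 2
sum over floor = 3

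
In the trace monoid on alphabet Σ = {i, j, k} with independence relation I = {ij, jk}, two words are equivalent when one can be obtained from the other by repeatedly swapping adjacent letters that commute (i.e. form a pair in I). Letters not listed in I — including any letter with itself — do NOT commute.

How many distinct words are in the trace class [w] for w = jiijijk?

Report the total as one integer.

35

#0=j has no predecessor
#1=i has no predecessor
#2=i depends on [1:i]
#3=j depends on [0:j]
#4=i depends on [2:i]
#5=j depends on [3:j]
#6=k depends on [4:i]
sources: [0:j, 1:i]
N(rest) = Σ N(rest − s) over sources s of rest; N(one piece) = 1:
  size 1 → [5]=1  [6]=1
  size 2 → [3,5]=1  [4,6]=1  [5,6]=2
  size 3 → [0,3,5]=1  [2,4,6]=1  [3,5,6]=3  [4,5,6]=3
  size 4 → [0,3,5,6]=4  [1,2,4,6]=1  [2,4,5,6]=4  [3,4,5,6]=6
  size 5 → [0,3,4,5,6]=10  [1,2,4,5,6]=5  [2,3,4,5,6]=10
  first=0(j) contributes 15
  first=1(i) contributes 20
|[w]| = 35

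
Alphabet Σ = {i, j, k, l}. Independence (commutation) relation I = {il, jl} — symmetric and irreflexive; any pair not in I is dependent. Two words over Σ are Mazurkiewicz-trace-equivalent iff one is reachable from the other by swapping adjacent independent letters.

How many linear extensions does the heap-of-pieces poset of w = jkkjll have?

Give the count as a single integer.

3

0(j) covers ∅
1(k) covers 0:j
2(k) covers 1:k
3(j) covers 2:k
4(l) covers 2:k
5(l) covers 4:l
floor of heap: 0:j
completions by unplaced set U, small U first (add the entries for U minus each lowest piece of U):
  |U|=1: {3}:1  {5}:1
  |U|=2: {3,5}:2  {4,5}:1
  |U|=3: {3,4,5}:3
  |U|=4: {2,3,4,5}:3
  start at 0(j): 3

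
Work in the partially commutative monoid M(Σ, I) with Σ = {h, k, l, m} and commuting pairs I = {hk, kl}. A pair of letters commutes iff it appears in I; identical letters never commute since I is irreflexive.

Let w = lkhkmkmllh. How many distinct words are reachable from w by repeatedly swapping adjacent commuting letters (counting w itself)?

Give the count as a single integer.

piece 0:l — minimal
piece 1:k — minimal
piece 2:h rests on {0:l}
piece 3:k rests on {1:k}
piece 4:m rests on {2:h, 3:k}
piece 5:k rests on {4:m}
piece 6:m rests on {5:k}
piece 7:l rests on {6:m}
piece 8:l rests on {7:l}
piece 9:h rests on {8:l}
minimal pieces: {0:l, 1:k}
ways to finish when only these pieces remain (= sum over removing one remaining piece with nothing left below it):
  1 left: {9}→1
  2 left: {8,9}→1
  3 left: {7,8,9}→1
  4 left: {6,7,8,9}→1
  5 left: {5,6,7,8,9}→1
  6 left: {4,5,6,7,8,9}→1
  7 left: {2,4,5,6,7,8,9}→1  {3,4,5,6,7,8,9}→1
  8 left: {0,2,4,5,6,7,8,9}→1  {1,3,4,5,6,7,8,9}→1  {2,3,4,5,6,7,8,9}→2
  placing 0:l first → 3 extensions
  placing 1:k first → 3 extensions
total linear extensions = 6

6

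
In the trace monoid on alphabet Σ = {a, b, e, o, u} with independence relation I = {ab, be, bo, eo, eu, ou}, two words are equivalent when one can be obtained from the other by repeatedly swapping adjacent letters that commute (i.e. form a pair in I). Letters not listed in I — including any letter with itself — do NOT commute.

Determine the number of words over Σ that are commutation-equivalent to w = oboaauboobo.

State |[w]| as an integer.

115

piece 0:o — minimal
piece 1:b — minimal
piece 2:o rests on {0:o}
piece 3:a rests on {2:o}
piece 4:a rests on {3:a}
piece 5:u rests on {1:b, 4:a}
piece 6:b rests on {5:u}
piece 7:o rests on {4:a}
piece 8:o rests on {7:o}
piece 9:b rests on {6:b}
piece 10:o rests on {8:o}
minimal pieces: {0:o, 1:b}
ways to finish when only these pieces remain (= sum over removing one remaining piece with nothing left below it):
  1 left: {9}→1  {10}→1
  2 left: {6,9}→1  {8,10}→1  {9,10}→2
  3 left: {5,6,9}→1  {6,9,10}→3  {7,8,10}→1  {8,9,10}→3
  4 left: {1,5,6,9}→1  {5,6,9,10}→4  {6,8,9,10}→6  {7,8,9,10}→4
  5 left: {1,5,6,9,10}→5  {5,6,8,9,10}→10  {6,7,8,9,10}→10
  6 left: {1,5,6,8,9,10}→15  {5,6,7,8,9,10}→20
  7 left: {1,5,6,7,8,9,10}→35  {4,5,6,7,8,9,10}→20
  8 left: {1,4,5,6,7,8,9,10}→55  {3,4,5,6,7,8,9,10}→20
  9 left: {1,3,4,5,6,7,8,9,10}→75  {2,3,4,5,6,7,8,9,10}→20
  placing 0:o first → 95 extensions
  placing 1:b first → 20 extensions
total linear extensions = 115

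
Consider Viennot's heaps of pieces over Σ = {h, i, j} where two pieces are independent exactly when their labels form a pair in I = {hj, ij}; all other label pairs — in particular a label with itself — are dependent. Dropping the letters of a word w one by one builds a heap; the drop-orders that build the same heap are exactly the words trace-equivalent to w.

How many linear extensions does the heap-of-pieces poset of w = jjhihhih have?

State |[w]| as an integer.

piece 0:j — minimal
piece 1:j rests on {0:j}
piece 2:h — minimal
piece 3:i rests on {2:h}
piece 4:h rests on {3:i}
piece 5:h rests on {4:h}
piece 6:i rests on {5:h}
piece 7:h rests on {6:i}
minimal pieces: {0:j, 2:h}
ways to finish when only these pieces remain (= sum over removing one remaining piece with nothing left below it):
  1 left: {1}→1  {7}→1
  2 left: {0,1}→1  {1,7}→2  {6,7}→1
  3 left: {0,1,7}→3  {1,6,7}→3  {5,6,7}→1
  4 left: {0,1,6,7}→6  {1,5,6,7}→4  {4,5,6,7}→1
  5 left: {0,1,5,6,7}→10  {1,4,5,6,7}→5  {3,4,5,6,7}→1
  6 left: {0,1,4,5,6,7}→15  {1,3,4,5,6,7}→6  {2,3,4,5,6,7}→1
  placing 0:j first → 7 extensions
  placing 2:h first → 21 extensions
total linear extensions = 28

28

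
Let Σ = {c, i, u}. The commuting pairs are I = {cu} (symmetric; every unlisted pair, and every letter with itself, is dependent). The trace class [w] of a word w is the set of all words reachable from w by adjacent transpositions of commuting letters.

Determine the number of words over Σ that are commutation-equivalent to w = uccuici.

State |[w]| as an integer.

piece 0:u — minimal
piece 1:c — minimal
piece 2:c rests on {1:c}
piece 3:u rests on {0:u}
piece 4:i rests on {2:c, 3:u}
piece 5:c rests on {4:i}
piece 6:i rests on {5:c}
minimal pieces: {0:u, 1:c}
ways to finish when only these pieces remain (= sum over removing one remaining piece with nothing left below it):
  1 left: {6}→1
  2 left: {5,6}→1
  3 left: {4,5,6}→1
  4 left: {2,4,5,6}→1  {3,4,5,6}→1
  5 left: {0,3,4,5,6}→1  {1,2,4,5,6}→1  {2,3,4,5,6}→2
  placing 0:u first → 3 extensions
  placing 1:c first → 3 extensions
total linear extensions = 6

6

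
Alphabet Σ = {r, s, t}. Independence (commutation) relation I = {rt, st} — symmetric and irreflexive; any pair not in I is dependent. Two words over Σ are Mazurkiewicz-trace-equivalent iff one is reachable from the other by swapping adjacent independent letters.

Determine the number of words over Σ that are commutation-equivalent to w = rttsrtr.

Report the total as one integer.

drop 0:r onto floor
drop 1:t onto floor
drop 2:t onto {1:t}
drop 3:s onto {0:r}
drop 4:r onto {3:s}
drop 5:t onto {2:t}
drop 6:r onto {4:r}
ground layer = {0:r, 1:t}
drop-orders for the pieces not yet dropped (sum over which currently-grounded one goes next):
  1 to go: {5} 1  {6} 1
  2 to go: {2,5} 1  {4,6} 1  {5,6} 2
  3 to go: {1,2,5} 1  {2,5,6} 3  {3,4,6} 1  {4,5,6} 3
  4 to go: {0,3,4,6} 1  {1,2,5,6} 4  {2,4,5,6} 6  {3,4,5,6} 4
  5 to go: {0,3,4,5,6} 5  {1,2,4,5,6} 10  {2,3,4,5,6} 10
  if 0:r drops first: 20 orders
  if 1:t drops first: 15 orders
heap linearizations: 35

35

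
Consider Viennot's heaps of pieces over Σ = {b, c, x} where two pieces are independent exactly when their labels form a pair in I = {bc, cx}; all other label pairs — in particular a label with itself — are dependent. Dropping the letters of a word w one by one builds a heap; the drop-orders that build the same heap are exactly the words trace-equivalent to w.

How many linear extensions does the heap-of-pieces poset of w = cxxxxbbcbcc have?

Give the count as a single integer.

330

0(c) covers ∅
1(x) covers ∅
2(x) covers 1:x
3(x) covers 2:x
4(x) covers 3:x
5(b) covers 4:x
6(b) covers 5:b
7(c) covers 0:c
8(b) covers 6:b
9(c) covers 7:c
10(c) covers 9:c
floor of heap: 0:c, 1:x
completions by unplaced set U, small U first (add the entries for U minus each lowest piece of U):
  |U|=1: {8}:1  {10}:1
  |U|=2: {6,8}:1  {8,10}:2  {9,10}:1
  |U|=3: {5,6,8}:1  {6,8,10}:3  {7,9,10}:1  {8,9,10}:3
  |U|=4: {0,7,9,10}:1  {4,5,6,8}:1  {5,6,8,10}:4  {6,8,9,10}:6  {7,8,9,10}:4
  |U|=5: {0,7,8,9,10}:5  {3,4,5,6,8}:1  {4,5,6,8,10}:5  {5,6,8,9,10}:10  {6,7,8,9,10}:10
  |U|=6: {0,6,7,8,9,10}:15  {2,3,4,5,6,8}:1  {3,4,5,6,8,10}:6  {4,5,6,8,9,10}:15  {5,6,7,8,9,10}:20
  |U|=7: {0,5,6,7,8,9,10}:35  {1,2,3,4,5,6,8}:1  {2,3,4,5,6,8,10}:7  {3,4,5,6,8,9,10}:21  {4,5,6,7,8,9,10}:35
  |U|=8: {0,4,5,6,7,8,9,10}:70  {1,2,3,4,5,6,8,10}:8  {2,3,4,5,6,8,9,10}:28  {3,4,5,6,7,8,9,10}:56
  |U|=9: {0,3,4,5,6,7,8,9,10}:126  {1,2,3,4,5,6,8,9,10}:36  {2,3,4,5,6,7,8,9,10}:84
  start at 0(c): 120
  start at 1(x): 210
sum over floor = 330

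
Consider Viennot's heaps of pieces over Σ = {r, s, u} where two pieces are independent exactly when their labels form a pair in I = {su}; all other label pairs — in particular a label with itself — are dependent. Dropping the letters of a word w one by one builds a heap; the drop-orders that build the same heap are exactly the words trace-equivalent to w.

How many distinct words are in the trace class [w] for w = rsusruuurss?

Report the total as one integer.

3

piece 0:r — minimal
piece 1:s rests on {0:r}
piece 2:u rests on {0:r}
piece 3:s rests on {1:s}
piece 4:r rests on {2:u, 3:s}
piece 5:u rests on {4:r}
piece 6:u rests on {5:u}
piece 7:u rests on {6:u}
piece 8:r rests on {7:u}
piece 9:s rests on {8:r}
piece 10:s rests on {9:s}
minimal pieces: {0:r}
ways to finish when only these pieces remain (= sum over removing one remaining piece with nothing left below it):
  1 left: {10}→1
  2 left: {9,10}→1
  3 left: {8,9,10}→1
  4 left: {7,8,9,10}→1
  5 left: {6,7,8,9,10}→1
  6 left: {5,6,7,8,9,10}→1
  7 left: {4,5,6,7,8,9,10}→1
  8 left: {2,4,5,6,7,8,9,10}→1  {3,4,5,6,7,8,9,10}→1
  9 left: {1,3,4,5,6,7,8,9,10}→1  {2,3,4,5,6,7,8,9,10}→2
  placing 0:r first → 3 extensions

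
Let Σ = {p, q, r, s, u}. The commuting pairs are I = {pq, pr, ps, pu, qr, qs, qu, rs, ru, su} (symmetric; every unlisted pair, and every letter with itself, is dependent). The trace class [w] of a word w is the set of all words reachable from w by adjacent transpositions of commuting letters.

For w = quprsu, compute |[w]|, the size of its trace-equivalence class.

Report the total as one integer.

360

0(q) covers ∅
1(u) covers ∅
2(p) covers ∅
3(r) covers ∅
4(s) covers ∅
5(u) covers 1:u
floor of heap: 0:q, 1:u, 2:p, 3:r, 4:s
completions by unplaced set U, small U first (add the entries for U minus each lowest piece of U):
  |U|=1: {0}:1  {2}:1  {3}:1  {4}:1  {5}:1
  |U|=2: {0,2}:2  {0,3}:2  {0,4}:2  {0,5}:2  {1,5}:1  {2,3}:2  {2,4}:2  {2,5}:2  {3,4}:2  {3,5}:2  {4,5}:2
  |U|=3: {0,1,5}:3  {0,2,3}:6  {0,2,4}:6  {0,2,5}:6  {0,3,4}:6  {0,3,5}:6  {0,4,5}:6  {1,2,5}:3  {1,3,5}:3  {1,4,5}:3  {2,3,4}:6  {2,3,5}:6  {2,4,5}:6  {3,4,5}:6
  |U|=4: {0,1,2,5}:12  {0,1,3,5}:12  {0,1,4,5}:12  {0,2,3,4}:24  {0,2,3,5}:24  {0,2,4,5}:24  {0,3,4,5}:24  {1,2,3,5}:12  {1,2,4,5}:12  {1,3,4,5}:12  {2,3,4,5}:24
  start at 0(q): 60
  start at 1(u): 120
  start at 2(p): 60
  start at 3(r): 60
  start at 4(s): 60
sum over floor = 360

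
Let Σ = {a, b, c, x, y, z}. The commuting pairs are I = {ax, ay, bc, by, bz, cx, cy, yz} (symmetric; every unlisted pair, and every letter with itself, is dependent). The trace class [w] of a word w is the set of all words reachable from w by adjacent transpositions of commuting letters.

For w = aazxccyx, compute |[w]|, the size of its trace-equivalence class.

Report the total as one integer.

0(a) covers ∅
1(a) covers 0:a
2(z) covers 1:a
3(x) covers 2:z
4(c) covers 2:z
5(c) covers 4:c
6(y) covers 3:x
7(x) covers 6:y
floor of heap: 0:a
completions by unplaced set U, small U first (add the entries for U minus each lowest piece of U):
  |U|=1: {5}:1  {7}:1
  |U|=2: {4,5}:1  {5,7}:2  {6,7}:1
  |U|=3: {3,6,7}:1  {4,5,7}:3  {5,6,7}:3
  |U|=4: {3,5,6,7}:4  {4,5,6,7}:6
  |U|=5: {3,4,5,6,7}:10
  |U|=6: {2,3,4,5,6,7}:10
  start at 0(a): 10

10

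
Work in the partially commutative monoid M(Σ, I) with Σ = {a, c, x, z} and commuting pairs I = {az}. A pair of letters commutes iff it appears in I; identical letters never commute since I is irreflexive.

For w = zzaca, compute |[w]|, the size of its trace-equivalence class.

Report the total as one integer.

#0=z has no predecessor
#1=z depends on [0:z]
#2=a has no predecessor
#3=c depends on [1:z, 2:a]
#4=a depends on [3:c]
sources: [0:z, 2:a]
N(rest) = Σ N(rest − s) over sources s of rest; N(one piece) = 1:
  size 1 → [4]=1
  size 2 → [3,4]=1
  size 3 → [1,3,4]=1  [2,3,4]=1
  first=0(z) contributes 2
  first=2(a) contributes 1
|[w]| = 3

3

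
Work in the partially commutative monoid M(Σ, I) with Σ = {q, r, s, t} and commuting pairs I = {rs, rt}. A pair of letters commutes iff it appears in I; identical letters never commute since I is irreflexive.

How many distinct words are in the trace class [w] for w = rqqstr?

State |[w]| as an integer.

3

#0=r has no predecessor
#1=q depends on [0:r]
#2=q depends on [1:q]
#3=s depends on [2:q]
#4=t depends on [3:s]
#5=r depends on [2:q]
sources: [0:r]
N(rest) = Σ N(rest − s) over sources s of rest; N(one piece) = 1:
  size 1 → [4]=1  [5]=1
  size 2 → [3,4]=1  [4,5]=2
  size 3 → [3,4,5]=3
  size 4 → [2,3,4,5]=3
  first=0(r) contributes 3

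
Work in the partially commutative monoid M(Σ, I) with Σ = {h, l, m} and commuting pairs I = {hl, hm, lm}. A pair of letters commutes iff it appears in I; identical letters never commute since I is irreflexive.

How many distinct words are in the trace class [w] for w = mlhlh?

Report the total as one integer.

30

#0=m has no predecessor
#1=l has no predecessor
#2=h has no predecessor
#3=l depends on [1:l]
#4=h depends on [2:h]
sources: [0:m, 1:l, 2:h]
N(rest) = Σ N(rest − s) over sources s of rest; N(one piece) = 1:
  size 1 → [0]=1  [3]=1  [4]=1
  size 2 → [0,3]=2  [0,4]=2  [1,3]=1  [2,4]=1  [3,4]=2
  size 3 → [0,1,3]=3  [0,2,4]=3  [0,3,4]=6  [1,3,4]=3  [2,3,4]=3
  first=0(m) contributes 6
  first=1(l) contributes 12
  first=2(h) contributes 12
|[w]| = 30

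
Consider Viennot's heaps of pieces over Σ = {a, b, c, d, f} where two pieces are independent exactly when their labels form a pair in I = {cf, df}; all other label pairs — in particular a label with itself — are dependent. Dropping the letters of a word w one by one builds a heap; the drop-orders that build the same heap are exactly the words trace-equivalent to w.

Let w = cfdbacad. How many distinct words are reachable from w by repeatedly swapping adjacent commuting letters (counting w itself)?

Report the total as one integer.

#0=c has no predecessor
#1=f has no predecessor
#2=d depends on [0:c]
#3=b depends on [1:f, 2:d]
#4=a depends on [3:b]
#5=c depends on [4:a]
#6=a depends on [5:c]
#7=d depends on [6:a]
sources: [0:c, 1:f]
N(rest) = Σ N(rest − s) over sources s of rest; N(one piece) = 1:
  size 1 → [7]=1
  size 2 → [6,7]=1
  size 3 → [5,6,7]=1
  size 4 → [4,5,6,7]=1
  size 5 → [3,4,5,6,7]=1
  size 6 → [1,3,4,5,6,7]=1  [2,3,4,5,6,7]=1
  first=0(c) contributes 2
  first=1(f) contributes 1
|[w]| = 3

3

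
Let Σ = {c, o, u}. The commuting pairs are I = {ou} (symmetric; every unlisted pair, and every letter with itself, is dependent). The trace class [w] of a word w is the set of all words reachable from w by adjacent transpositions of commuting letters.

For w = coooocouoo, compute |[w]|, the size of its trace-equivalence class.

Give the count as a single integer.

0(c) covers ∅
1(o) covers 0:c
2(o) covers 1:o
3(o) covers 2:o
4(o) covers 3:o
5(c) covers 4:o
6(o) covers 5:c
7(u) covers 5:c
8(o) covers 6:o
9(o) covers 8:o
floor of heap: 0:c
completions by unplaced set U, small U first (add the entries for U minus each lowest piece of U):
  |U|=1: {7}:1  {9}:1
  |U|=2: {7,9}:2  {8,9}:1
  |U|=3: {6,8,9}:1  {7,8,9}:3
  |U|=4: {6,7,8,9}:4
  |U|=5: {5,6,7,8,9}:4
  |U|=6: {4,5,6,7,8,9}:4
  |U|=7: {3,4,5,6,7,8,9}:4
  |U|=8: {2,3,4,5,6,7,8,9}:4
  start at 0(c): 4

4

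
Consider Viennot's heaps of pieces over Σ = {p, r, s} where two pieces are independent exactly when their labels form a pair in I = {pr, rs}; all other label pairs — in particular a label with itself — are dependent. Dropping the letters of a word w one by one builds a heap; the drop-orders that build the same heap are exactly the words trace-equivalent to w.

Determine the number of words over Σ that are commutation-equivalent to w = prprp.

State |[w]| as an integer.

#0=p has no predecessor
#1=r has no predecessor
#2=p depends on [0:p]
#3=r depends on [1:r]
#4=p depends on [2:p]
sources: [0:p, 1:r]
N(rest) = Σ N(rest − s) over sources s of rest; N(one piece) = 1:
  size 1 → [3]=1  [4]=1
  size 2 → [1,3]=1  [2,4]=1  [3,4]=2
  size 3 → [0,2,4]=1  [1,3,4]=3  [2,3,4]=3
  first=0(p) contributes 6
  first=1(r) contributes 4
|[w]| = 10

10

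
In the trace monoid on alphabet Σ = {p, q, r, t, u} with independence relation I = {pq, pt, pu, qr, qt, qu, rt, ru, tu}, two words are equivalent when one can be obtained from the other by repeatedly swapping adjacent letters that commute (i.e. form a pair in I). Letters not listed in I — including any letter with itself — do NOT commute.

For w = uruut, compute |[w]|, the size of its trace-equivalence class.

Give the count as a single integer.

#0=u has no predecessor
#1=r has no predecessor
#2=u depends on [0:u]
#3=u depends on [2:u]
#4=t has no predecessor
sources: [0:u, 1:r, 4:t]
N(rest) = Σ N(rest − s) over sources s of rest; N(one piece) = 1:
  size 1 → [1]=1  [3]=1  [4]=1
  size 2 → [1,3]=2  [1,4]=2  [2,3]=1  [3,4]=2
  size 3 → [0,2,3]=1  [1,2,3]=3  [1,3,4]=6  [2,3,4]=3
  first=0(u) contributes 12
  first=1(r) contributes 4
  first=4(t) contributes 4
|[w]| = 20

20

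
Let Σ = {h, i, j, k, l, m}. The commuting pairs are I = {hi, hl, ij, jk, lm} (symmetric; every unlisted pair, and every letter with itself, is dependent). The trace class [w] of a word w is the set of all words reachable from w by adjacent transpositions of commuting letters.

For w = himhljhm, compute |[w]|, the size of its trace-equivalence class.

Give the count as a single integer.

7

0(h) covers ∅
1(i) covers ∅
2(m) covers 0:h, 1:i
3(h) covers 2:m
4(l) covers 1:i
5(j) covers 3:h, 4:l
6(h) covers 5:j
7(m) covers 6:h
floor of heap: 0:h, 1:i
completions by unplaced set U, small U first (add the entries for U minus each lowest piece of U):
  |U|=1: {7}:1
  |U|=2: {6,7}:1
  |U|=3: {5,6,7}:1
  |U|=4: {3,5,6,7}:1  {4,5,6,7}:1
  |U|=5: {2,3,5,6,7}:1  {3,4,5,6,7}:2
  |U|=6: {0,2,3,5,6,7}:1  {2,3,4,5,6,7}:3
  start at 0(h): 3
  start at 1(i): 4
sum over floor = 7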